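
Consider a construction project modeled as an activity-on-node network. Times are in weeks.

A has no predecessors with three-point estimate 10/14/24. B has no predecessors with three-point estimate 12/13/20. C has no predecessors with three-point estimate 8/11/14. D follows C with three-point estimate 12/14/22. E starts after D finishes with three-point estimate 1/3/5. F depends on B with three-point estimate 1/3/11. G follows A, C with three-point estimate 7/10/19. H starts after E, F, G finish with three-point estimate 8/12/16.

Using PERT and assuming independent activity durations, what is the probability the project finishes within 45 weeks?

te_A = (10 + 4·14 + 24)/6 = 90/6 = 15; σ²_A = ((24−10)/6)² = 5.444
te_B = (12 + 4·13 + 20)/6 = 84/6 = 14; σ²_B = ((20−12)/6)² = 1.778
te_C = (8 + 4·11 + 14)/6 = 66/6 = 11; σ²_C = ((14−8)/6)² = 1.000
te_D = (12 + 4·14 + 22)/6 = 90/6 = 15; σ²_D = ((22−12)/6)² = 2.778
te_E = (1 + 4·3 + 5)/6 = 18/6 = 3; σ²_E = ((5−1)/6)² = 0.444
te_F = (1 + 4·3 + 11)/6 = 24/6 = 4; σ²_F = ((11−1)/6)² = 2.778
te_G = (7 + 4·10 + 19)/6 = 66/6 = 11; σ²_G = ((19−7)/6)² = 4.000
te_H = (8 + 4·12 + 16)/6 = 72/6 = 12; σ²_H = ((16−8)/6)² = 1.778

Forward pass:
ES_A = 0; EF_A = 15
ES_B = 0; EF_B = 14
ES_C = 0; EF_C = 11
ES_D = 11; EF_D = 11+15 = 26
ES_E = 26; EF_E = 26+3 = 29
ES_F = 14; EF_F = 14+4 = 18
ES_G = max(EF_A=15, EF_C=11) = 15; EF_G = 15+11 = 26
ES_H = max(EF_E=29, EF_F=18, EF_G=26) = 29; EF_H = 29+12 = 41
Expected project duration μ = 41 weeks. Critical path: C → D → E → H.

Variance along critical path = 1.000 + 2.778 + 0.444 + 1.778 = 6.000; σ = √6.000 = 2.449 weeks.
Z = (45 − 41) / 2.449 = 1.633
P(T ≤ 45) = Φ(1.633) ≈ 0.949

0.949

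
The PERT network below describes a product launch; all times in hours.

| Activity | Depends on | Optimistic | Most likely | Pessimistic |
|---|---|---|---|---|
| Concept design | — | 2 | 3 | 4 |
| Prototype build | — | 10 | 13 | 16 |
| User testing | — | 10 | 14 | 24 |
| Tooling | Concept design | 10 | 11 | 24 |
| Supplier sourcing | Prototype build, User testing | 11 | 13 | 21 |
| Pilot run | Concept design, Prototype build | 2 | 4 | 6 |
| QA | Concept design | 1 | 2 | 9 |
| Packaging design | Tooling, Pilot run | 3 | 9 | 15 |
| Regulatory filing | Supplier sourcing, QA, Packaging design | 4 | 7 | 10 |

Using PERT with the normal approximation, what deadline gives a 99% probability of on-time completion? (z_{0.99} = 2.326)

43.1 hours

te_Concept design = (2 + 4·3 + 4)/6 = 18/6 = 3; σ²_Concept design = ((4−2)/6)² = 0.111
te_Prototype build = (10 + 4·13 + 16)/6 = 78/6 = 13; σ²_Prototype build = ((16−10)/6)² = 1.000
te_User testing = (10 + 4·14 + 24)/6 = 90/6 = 15; σ²_User testing = ((24−10)/6)² = 5.444
te_Tooling = (10 + 4·11 + 24)/6 = 78/6 = 13; σ²_Tooling = ((24−10)/6)² = 5.444
te_Supplier sourcing = (11 + 4·13 + 21)/6 = 84/6 = 14; σ²_Supplier sourcing = ((21−11)/6)² = 2.778
te_Pilot run = (2 + 4·4 + 6)/6 = 24/6 = 4; σ²_Pilot run = ((6−2)/6)² = 0.444
te_QA = (1 + 4·2 + 9)/6 = 18/6 = 3; σ²_QA = ((9−1)/6)² = 1.778
te_Packaging design = (3 + 4·9 + 15)/6 = 54/6 = 9; σ²_Packaging design = ((15−3)/6)² = 4.000
te_Regulatory filing = (4 + 4·7 + 10)/6 = 42/6 = 7; σ²_Regulatory filing = ((10−4)/6)² = 1.000

Forward pass:
ES_Concept design = 0; EF_Concept design = 3
ES_Prototype build = 0; EF_Prototype build = 13
ES_User testing = 0; EF_User testing = 15
ES_Tooling = 3; EF_Tooling = 3+13 = 16
ES_Supplier sourcing = max(EF_Prototype build=13, EF_User testing=15) = 15; EF_Supplier sourcing = 15+14 = 29
ES_Pilot run = max(EF_Concept design=3, EF_Prototype build=13) = 13; EF_Pilot run = 13+4 = 17
ES_QA = 3; EF_QA = 3+3 = 6
ES_Packaging design = max(EF_Tooling=16, EF_Pilot run=17) = 17; EF_Packaging design = 17+9 = 26
ES_Regulatory filing = max(EF_Supplier sourcing=29, EF_QA=6, EF_Packaging design=26) = 29; EF_Regulatory filing = 29+7 = 36
Expected project duration μ = 36 hours. Critical path: User testing → Supplier sourcing → Regulatory filing.

Variance along critical path = 5.444 + 2.778 + 1.000 = 9.222; σ = 3.037 hours.
D = μ + z·σ = 36 + 2.326·3.037 = 43.1 hours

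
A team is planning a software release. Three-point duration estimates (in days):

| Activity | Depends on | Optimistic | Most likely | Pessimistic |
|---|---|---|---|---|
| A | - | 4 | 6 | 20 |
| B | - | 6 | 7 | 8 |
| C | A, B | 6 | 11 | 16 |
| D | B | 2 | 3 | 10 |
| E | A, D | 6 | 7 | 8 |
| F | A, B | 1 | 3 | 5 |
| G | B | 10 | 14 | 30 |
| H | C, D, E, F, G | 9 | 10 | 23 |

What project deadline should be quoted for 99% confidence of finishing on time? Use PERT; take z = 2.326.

te_A = (4 + 4·6 + 20)/6 = 48/6 = 8; σ²_A = ((20−4)/6)² = 7.111
te_B = (6 + 4·7 + 8)/6 = 42/6 = 7; σ²_B = ((8−6)/6)² = 0.111
te_C = (6 + 4·11 + 16)/6 = 66/6 = 11; σ²_C = ((16−6)/6)² = 2.778
te_D = (2 + 4·3 + 10)/6 = 24/6 = 4; σ²_D = ((10−2)/6)² = 1.778
te_E = (6 + 4·7 + 8)/6 = 42/6 = 7; σ²_E = ((8−6)/6)² = 0.111
te_F = (1 + 4·3 + 5)/6 = 18/6 = 3; σ²_F = ((5−1)/6)² = 0.444
te_G = (10 + 4·14 + 30)/6 = 96/6 = 16; σ²_G = ((30−10)/6)² = 11.111
te_H = (9 + 4·10 + 23)/6 = 72/6 = 12; σ²_H = ((23−9)/6)² = 5.444

Forward pass:
ES_A = 0; EF_A = 8
ES_B = 0; EF_B = 7
ES_C = max(EF_A=8, EF_B=7) = 8; EF_C = 8+11 = 19
ES_D = 7; EF_D = 7+4 = 11
ES_E = max(EF_A=8, EF_D=11) = 11; EF_E = 11+7 = 18
ES_F = max(EF_A=8, EF_B=7) = 8; EF_F = 8+3 = 11
ES_G = 7; EF_G = 7+16 = 23
ES_H = max(EF_C=19, EF_D=11, EF_E=18, EF_F=11, EF_G=23) = 23; EF_H = 23+12 = 35
Expected project duration μ = 35 days. Critical path: B → G → H.

Variance along critical path = 0.111 + 11.111 + 5.444 = 16.667; σ = 4.082 days.
D = μ + z·σ = 35 + 2.326·4.082 = 44.5 days

44.5 days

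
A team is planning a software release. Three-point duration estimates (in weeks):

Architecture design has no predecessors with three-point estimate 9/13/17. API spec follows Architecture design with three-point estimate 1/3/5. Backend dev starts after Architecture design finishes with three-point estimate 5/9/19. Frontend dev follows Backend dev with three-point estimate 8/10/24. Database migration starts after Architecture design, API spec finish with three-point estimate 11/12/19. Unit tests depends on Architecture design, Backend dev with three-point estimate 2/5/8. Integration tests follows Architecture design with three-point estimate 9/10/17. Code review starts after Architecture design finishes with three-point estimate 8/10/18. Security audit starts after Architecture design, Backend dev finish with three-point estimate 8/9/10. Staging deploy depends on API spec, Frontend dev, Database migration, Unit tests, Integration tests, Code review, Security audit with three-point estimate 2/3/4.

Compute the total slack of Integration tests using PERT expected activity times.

te_Architecture design = (9 + 4·13 + 17)/6 = 78/6 = 13
te_API spec = (1 + 4·3 + 5)/6 = 18/6 = 3
te_Backend dev = (5 + 4·9 + 19)/6 = 60/6 = 10
te_Frontend dev = (8 + 4·10 + 24)/6 = 72/6 = 12
te_Database migration = (11 + 4·12 + 19)/6 = 78/6 = 13
te_Unit tests = (2 + 4·5 + 8)/6 = 30/6 = 5
te_Integration tests = (9 + 4·10 + 17)/6 = 66/6 = 11
te_Code review = (8 + 4·10 + 18)/6 = 66/6 = 11
te_Security audit = (8 + 4·9 + 10)/6 = 54/6 = 9
te_Staging deploy = (2 + 4·3 + 4)/6 = 18/6 = 3

Forward pass:
ES_Architecture design = 0; EF_Architecture design = 13
ES_API spec = 13; EF_API spec = 13+3 = 16
ES_Backend dev = 13; EF_Backend dev = 13+10 = 23
ES_Frontend dev = 23; EF_Frontend dev = 23+12 = 35
ES_Database migration = max(EF_Architecture design=13, EF_API spec=16) = 16; EF_Database migration = 16+13 = 29
ES_Unit tests = max(EF_Architecture design=13, EF_Backend dev=23) = 23; EF_Unit tests = 23+5 = 28
ES_Integration tests = 13; EF_Integration tests = 13+11 = 24
ES_Code review = 13; EF_Code review = 13+11 = 24
ES_Security audit = max(EF_Architecture design=13, EF_Backend dev=23) = 23; EF_Security audit = 23+9 = 32
ES_Staging deploy = max(EF_API spec=16, EF_Frontend dev=35, EF_Database migration=29, EF_Unit tests=28, EF_Integration tests=24, EF_Code review=24, EF_Security audit=32) = 35; EF_Staging deploy = 35+3 = 38
Expected project duration μ = 38 weeks. Critical path: Architecture design → Backend dev → Frontend dev → Staging deploy.

Backward pass:
LF_Staging deploy = 38; LS_Staging deploy = 38−3 = 35
LF_Security audit = LS_Staging deploy = 35; LS_Security audit = 35−9 = 26
LF_Code review = LS_Staging deploy = 35; LS_Code review = 35−11 = 24
LF_Integration tests = LS_Staging deploy = 35; LS_Integration tests = 35−11 = 24
LF_Unit tests = LS_Staging deploy = 35; LS_Unit tests = 35−5 = 30
LF_Database migration = LS_Staging deploy = 35; LS_Database migration = 35−13 = 22
LF_Frontend dev = LS_Staging deploy = 35; LS_Frontend dev = 35−12 = 23
LF_Backend dev = min(LS_Frontend dev=23, LS_Unit tests=30, LS_Security audit=26) = 23; LS_Backend dev = 23−10 = 13
LF_API spec = min(LS_Database migration=22, LS_Staging deploy=35) = 22; LS_API spec = 22−3 = 19
LF_Architecture design = min(LS_API spec=19, LS_Backend dev=13, LS_Database migration=22, LS_Unit tests=30, LS_Integration tests=24, LS_Code review=24, LS_Security audit=26) = 13; LS_Architecture design = 13−13 = 0
Slack_Integration tests = LS_Integration tests − ES_Integration tests = 24 − 13 = 11

11 weeks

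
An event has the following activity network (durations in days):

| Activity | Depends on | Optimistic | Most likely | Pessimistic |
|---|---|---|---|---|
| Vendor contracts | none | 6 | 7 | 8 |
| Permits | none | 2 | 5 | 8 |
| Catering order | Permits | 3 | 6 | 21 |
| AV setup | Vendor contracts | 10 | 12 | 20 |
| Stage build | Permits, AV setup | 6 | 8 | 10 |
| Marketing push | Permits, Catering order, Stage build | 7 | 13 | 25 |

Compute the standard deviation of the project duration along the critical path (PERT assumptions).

3.51 days

te_Vendor contracts = (6 + 4·7 + 8)/6 = 42/6 = 7; σ²_Vendor contracts = ((8−6)/6)² = 0.111
te_Permits = (2 + 4·5 + 8)/6 = 30/6 = 5; σ²_Permits = ((8−2)/6)² = 1.000
te_Catering order = (3 + 4·6 + 21)/6 = 48/6 = 8; σ²_Catering order = ((21−3)/6)² = 9.000
te_AV setup = (10 + 4·12 + 20)/6 = 78/6 = 13; σ²_AV setup = ((20−10)/6)² = 2.778
te_Stage build = (6 + 4·8 + 10)/6 = 48/6 = 8; σ²_Stage build = ((10−6)/6)² = 0.444
te_Marketing push = (7 + 4·13 + 25)/6 = 84/6 = 14; σ²_Marketing push = ((25−7)/6)² = 9.000

Forward pass:
ES_Vendor contracts = 0; EF_Vendor contracts = 7
ES_Permits = 0; EF_Permits = 5
ES_Catering order = 5; EF_Catering order = 5+8 = 13
ES_AV setup = 7; EF_AV setup = 7+13 = 20
ES_Stage build = max(EF_Permits=5, EF_AV setup=20) = 20; EF_Stage build = 20+8 = 28
ES_Marketing push = max(EF_Permits=5, EF_Catering order=13, EF_Stage build=28) = 28; EF_Marketing push = 28+14 = 42
Expected project duration μ = 42 days. Critical path: Vendor contracts → AV setup → Stage build → Marketing push.

Variance along critical path = 0.111 + 2.778 + 0.444 + 9.000 = 12.333
σ = √12.333 = 3.512 days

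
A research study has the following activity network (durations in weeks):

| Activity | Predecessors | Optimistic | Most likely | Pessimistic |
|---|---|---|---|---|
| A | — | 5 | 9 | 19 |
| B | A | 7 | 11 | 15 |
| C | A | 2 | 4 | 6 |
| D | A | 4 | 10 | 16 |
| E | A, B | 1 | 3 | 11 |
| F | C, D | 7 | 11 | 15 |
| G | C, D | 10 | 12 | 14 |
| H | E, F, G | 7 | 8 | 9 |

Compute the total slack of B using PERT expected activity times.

te_A = (5 + 4·9 + 19)/6 = 60/6 = 10
te_B = (7 + 4·11 + 15)/6 = 66/6 = 11
te_C = (2 + 4·4 + 6)/6 = 24/6 = 4
te_D = (4 + 4·10 + 16)/6 = 60/6 = 10
te_E = (1 + 4·3 + 11)/6 = 24/6 = 4
te_F = (7 + 4·11 + 15)/6 = 66/6 = 11
te_G = (10 + 4·12 + 14)/6 = 72/6 = 12
te_H = (7 + 4·8 + 9)/6 = 48/6 = 8

Forward pass:
ES_A = 0; EF_A = 10
ES_B = 10; EF_B = 10+11 = 21
ES_C = 10; EF_C = 10+4 = 14
ES_D = 10; EF_D = 10+10 = 20
ES_E = max(EF_A=10, EF_B=21) = 21; EF_E = 21+4 = 25
ES_F = max(EF_C=14, EF_D=20) = 20; EF_F = 20+11 = 31
ES_G = max(EF_C=14, EF_D=20) = 20; EF_G = 20+12 = 32
ES_H = max(EF_E=25, EF_F=31, EF_G=32) = 32; EF_H = 32+8 = 40
Expected project duration μ = 40 weeks. Critical path: A → D → G → H.

Backward pass:
LF_H = 40; LS_H = 40−8 = 32
LF_G = LS_H = 32; LS_G = 32−12 = 20
LF_F = LS_H = 32; LS_F = 32−11 = 21
LF_E = LS_H = 32; LS_E = 32−4 = 28
LF_D = min(LS_F=21, LS_G=20) = 20; LS_D = 20−10 = 10
LF_C = min(LS_F=21, LS_G=20) = 20; LS_C = 20−4 = 16
LF_B = LS_E = 28; LS_B = 28−11 = 17
LF_A = min(LS_B=17, LS_C=16, LS_D=10, LS_E=28) = 10; LS_A = 10−10 = 0
Slack_B = LS_B − ES_B = 17 − 10 = 7

7 weeks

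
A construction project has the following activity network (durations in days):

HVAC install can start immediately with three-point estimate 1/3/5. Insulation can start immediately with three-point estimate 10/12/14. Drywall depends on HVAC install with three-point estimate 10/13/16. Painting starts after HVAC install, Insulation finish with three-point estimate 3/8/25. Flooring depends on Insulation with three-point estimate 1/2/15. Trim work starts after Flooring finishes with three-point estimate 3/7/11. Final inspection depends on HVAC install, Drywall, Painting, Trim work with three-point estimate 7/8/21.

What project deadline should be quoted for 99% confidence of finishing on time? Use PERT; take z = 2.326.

41.4 days

te_HVAC install = (1 + 4·3 + 5)/6 = 18/6 = 3; σ²_HVAC install = ((5−1)/6)² = 0.444
te_Insulation = (10 + 4·12 + 14)/6 = 72/6 = 12; σ²_Insulation = ((14−10)/6)² = 0.444
te_Drywall = (10 + 4·13 + 16)/6 = 78/6 = 13; σ²_Drywall = ((16−10)/6)² = 1.000
te_Painting = (3 + 4·8 + 25)/6 = 60/6 = 10; σ²_Painting = ((25−3)/6)² = 13.444
te_Flooring = (1 + 4·2 + 15)/6 = 24/6 = 4; σ²_Flooring = ((15−1)/6)² = 5.444
te_Trim work = (3 + 4·7 + 11)/6 = 42/6 = 7; σ²_Trim work = ((11−3)/6)² = 1.778
te_Final inspection = (7 + 4·8 + 21)/6 = 60/6 = 10; σ²_Final inspection = ((21−7)/6)² = 5.444

Forward pass:
ES_HVAC install = 0; EF_HVAC install = 3
ES_Insulation = 0; EF_Insulation = 12
ES_Drywall = 3; EF_Drywall = 3+13 = 16
ES_Painting = max(EF_HVAC install=3, EF_Insulation=12) = 12; EF_Painting = 12+10 = 22
ES_Flooring = 12; EF_Flooring = 12+4 = 16
ES_Trim work = 16; EF_Trim work = 16+7 = 23
ES_Final inspection = max(EF_HVAC install=3, EF_Drywall=16, EF_Painting=22, EF_Trim work=23) = 23; EF_Final inspection = 23+10 = 33
Expected project duration μ = 33 days. Critical path: Insulation → Flooring → Trim work → Final inspection.

Variance along critical path = 0.444 + 5.444 + 1.778 + 5.444 = 13.111; σ = 3.621 days.
D = μ + z·σ = 33 + 2.326·3.621 = 41.4 days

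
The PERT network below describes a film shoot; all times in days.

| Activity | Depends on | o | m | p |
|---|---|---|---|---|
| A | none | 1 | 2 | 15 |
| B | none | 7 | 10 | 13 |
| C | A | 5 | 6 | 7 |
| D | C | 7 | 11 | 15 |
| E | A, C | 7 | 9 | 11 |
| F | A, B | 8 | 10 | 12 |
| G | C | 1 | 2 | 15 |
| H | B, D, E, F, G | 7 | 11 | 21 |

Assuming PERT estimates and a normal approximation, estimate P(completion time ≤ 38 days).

0.919

te_A = (1 + 4·2 + 15)/6 = 24/6 = 4; σ²_A = ((15−1)/6)² = 5.444
te_B = (7 + 4·10 + 13)/6 = 60/6 = 10; σ²_B = ((13−7)/6)² = 1.000
te_C = (5 + 4·6 + 7)/6 = 36/6 = 6; σ²_C = ((7−5)/6)² = 0.111
te_D = (7 + 4·11 + 15)/6 = 66/6 = 11; σ²_D = ((15−7)/6)² = 1.778
te_E = (7 + 4·9 + 11)/6 = 54/6 = 9; σ²_E = ((11−7)/6)² = 0.444
te_F = (8 + 4·10 + 12)/6 = 60/6 = 10; σ²_F = ((12−8)/6)² = 0.444
te_G = (1 + 4·2 + 15)/6 = 24/6 = 4; σ²_G = ((15−1)/6)² = 5.444
te_H = (7 + 4·11 + 21)/6 = 72/6 = 12; σ²_H = ((21−7)/6)² = 5.444

Forward pass:
ES_A = 0; EF_A = 4
ES_B = 0; EF_B = 10
ES_C = 4; EF_C = 4+6 = 10
ES_D = 10; EF_D = 10+11 = 21
ES_E = max(EF_A=4, EF_C=10) = 10; EF_E = 10+9 = 19
ES_F = max(EF_A=4, EF_B=10) = 10; EF_F = 10+10 = 20
ES_G = 10; EF_G = 10+4 = 14
ES_H = max(EF_B=10, EF_D=21, EF_E=19, EF_F=20, EF_G=14) = 21; EF_H = 21+12 = 33
Expected project duration μ = 33 days. Critical path: A → C → D → H.

Variance along critical path = 5.444 + 0.111 + 1.778 + 5.444 = 12.778; σ = √12.778 = 3.575 days.
Z = (38 − 33) / 3.575 = 1.399
P(T ≤ 38) = Φ(1.399) ≈ 0.919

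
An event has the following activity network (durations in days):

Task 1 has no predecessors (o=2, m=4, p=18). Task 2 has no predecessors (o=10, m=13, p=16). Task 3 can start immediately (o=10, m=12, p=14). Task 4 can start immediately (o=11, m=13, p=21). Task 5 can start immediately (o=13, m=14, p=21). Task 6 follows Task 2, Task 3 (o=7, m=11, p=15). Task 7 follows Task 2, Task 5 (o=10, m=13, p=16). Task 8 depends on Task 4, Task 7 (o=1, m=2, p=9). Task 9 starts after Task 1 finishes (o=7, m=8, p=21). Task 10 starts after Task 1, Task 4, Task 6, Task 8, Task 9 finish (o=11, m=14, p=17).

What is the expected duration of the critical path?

45 days

te_Task 1 = (2 + 4·4 + 18)/6 = 36/6 = 6
te_Task 2 = (10 + 4·13 + 16)/6 = 78/6 = 13
te_Task 3 = (10 + 4·12 + 14)/6 = 72/6 = 12
te_Task 4 = (11 + 4·13 + 21)/6 = 84/6 = 14
te_Task 5 = (13 + 4·14 + 21)/6 = 90/6 = 15
te_Task 6 = (7 + 4·11 + 15)/6 = 66/6 = 11
te_Task 7 = (10 + 4·13 + 16)/6 = 78/6 = 13
te_Task 8 = (1 + 4·2 + 9)/6 = 18/6 = 3
te_Task 9 = (7 + 4·8 + 21)/6 = 60/6 = 10
te_Task 10 = (11 + 4·14 + 17)/6 = 84/6 = 14

Forward pass:
ES_Task 1 = 0; EF_Task 1 = 6
ES_Task 2 = 0; EF_Task 2 = 13
ES_Task 3 = 0; EF_Task 3 = 12
ES_Task 4 = 0; EF_Task 4 = 14
ES_Task 5 = 0; EF_Task 5 = 15
ES_Task 6 = max(EF_Task 2=13, EF_Task 3=12) = 13; EF_Task 6 = 13+11 = 24
ES_Task 7 = max(EF_Task 2=13, EF_Task 5=15) = 15; EF_Task 7 = 15+13 = 28
ES_Task 8 = max(EF_Task 4=14, EF_Task 7=28) = 28; EF_Task 8 = 28+3 = 31
ES_Task 9 = 6; EF_Task 9 = 6+10 = 16
ES_Task 10 = max(EF_Task 1=6, EF_Task 4=14, EF_Task 6=24, EF_Task 8=31, EF_Task 9=16) = 31; EF_Task 10 = 31+14 = 45
Expected project duration μ = 45 days. Critical path: Task 5 → Task 7 → Task 8 → Task 10.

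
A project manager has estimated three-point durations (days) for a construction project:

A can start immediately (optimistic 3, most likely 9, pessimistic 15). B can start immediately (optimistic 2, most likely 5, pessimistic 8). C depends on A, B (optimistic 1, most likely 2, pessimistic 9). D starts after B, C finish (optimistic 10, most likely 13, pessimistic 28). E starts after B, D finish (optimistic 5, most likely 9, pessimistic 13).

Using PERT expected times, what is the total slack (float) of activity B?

4 days

te_A = (3 + 4·9 + 15)/6 = 54/6 = 9
te_B = (2 + 4·5 + 8)/6 = 30/6 = 5
te_C = (1 + 4·2 + 9)/6 = 18/6 = 3
te_D = (10 + 4·13 + 28)/6 = 90/6 = 15
te_E = (5 + 4·9 + 13)/6 = 54/6 = 9

Forward pass:
ES_A = 0; EF_A = 9
ES_B = 0; EF_B = 5
ES_C = max(EF_A=9, EF_B=5) = 9; EF_C = 9+3 = 12
ES_D = max(EF_B=5, EF_C=12) = 12; EF_D = 12+15 = 27
ES_E = max(EF_B=5, EF_D=27) = 27; EF_E = 27+9 = 36
Expected project duration μ = 36 days. Critical path: A → C → D → E.

Backward pass:
LF_E = 36; LS_E = 36−9 = 27
LF_D = LS_E = 27; LS_D = 27−15 = 12
LF_C = LS_D = 12; LS_C = 12−3 = 9
LF_B = min(LS_C=9, LS_D=12, LS_E=27) = 9; LS_B = 9−5 = 4
LF_A = LS_C = 9; LS_A = 9−9 = 0
Slack_B = LS_B − ES_B = 4 − 0 = 4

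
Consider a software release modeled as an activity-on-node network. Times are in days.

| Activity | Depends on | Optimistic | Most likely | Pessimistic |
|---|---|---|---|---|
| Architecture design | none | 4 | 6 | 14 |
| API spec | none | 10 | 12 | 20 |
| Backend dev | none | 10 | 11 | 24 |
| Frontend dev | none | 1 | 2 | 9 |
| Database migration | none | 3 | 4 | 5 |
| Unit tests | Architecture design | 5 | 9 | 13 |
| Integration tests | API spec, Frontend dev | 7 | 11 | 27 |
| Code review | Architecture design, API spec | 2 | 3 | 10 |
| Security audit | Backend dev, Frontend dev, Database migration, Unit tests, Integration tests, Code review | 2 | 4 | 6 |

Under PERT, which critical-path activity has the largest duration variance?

te_Architecture design = (4 + 4·6 + 14)/6 = 42/6 = 7; σ²_Architecture design = ((14−4)/6)² = 2.778
te_API spec = (10 + 4·12 + 20)/6 = 78/6 = 13; σ²_API spec = ((20−10)/6)² = 2.778
te_Backend dev = (10 + 4·11 + 24)/6 = 78/6 = 13; σ²_Backend dev = ((24−10)/6)² = 5.444
te_Frontend dev = (1 + 4·2 + 9)/6 = 18/6 = 3; σ²_Frontend dev = ((9−1)/6)² = 1.778
te_Database migration = (3 + 4·4 + 5)/6 = 24/6 = 4; σ²_Database migration = ((5−3)/6)² = 0.111
te_Unit tests = (5 + 4·9 + 13)/6 = 54/6 = 9; σ²_Unit tests = ((13−5)/6)² = 1.778
te_Integration tests = (7 + 4·11 + 27)/6 = 78/6 = 13; σ²_Integration tests = ((27−7)/6)² = 11.111
te_Code review = (2 + 4·3 + 10)/6 = 24/6 = 4; σ²_Code review = ((10−2)/6)² = 1.778
te_Security audit = (2 + 4·4 + 6)/6 = 24/6 = 4; σ²_Security audit = ((6−2)/6)² = 0.444

Forward pass:
ES_Architecture design = 0; EF_Architecture design = 7
ES_API spec = 0; EF_API spec = 13
ES_Backend dev = 0; EF_Backend dev = 13
ES_Frontend dev = 0; EF_Frontend dev = 3
ES_Database migration = 0; EF_Database migration = 4
ES_Unit tests = 7; EF_Unit tests = 7+9 = 16
ES_Integration tests = max(EF_API spec=13, EF_Frontend dev=3) = 13; EF_Integration tests = 13+13 = 26
ES_Code review = max(EF_Architecture design=7, EF_API spec=13) = 13; EF_Code review = 13+4 = 17
ES_Security audit = max(EF_Backend dev=13, EF_Frontend dev=3, EF_Database migration=4, EF_Unit tests=16, EF_Integration tests=26, EF_Code review=17) = 26; EF_Security audit = 26+4 = 30
Expected project duration μ = 30 days. Critical path: API spec → Integration tests → Security audit.

Variances on critical path: σ²_API spec=2.778, σ²_Integration tests=11.111, σ²_Security audit=0.444.
Largest is σ²_Integration tests = 11.111.

Integration tests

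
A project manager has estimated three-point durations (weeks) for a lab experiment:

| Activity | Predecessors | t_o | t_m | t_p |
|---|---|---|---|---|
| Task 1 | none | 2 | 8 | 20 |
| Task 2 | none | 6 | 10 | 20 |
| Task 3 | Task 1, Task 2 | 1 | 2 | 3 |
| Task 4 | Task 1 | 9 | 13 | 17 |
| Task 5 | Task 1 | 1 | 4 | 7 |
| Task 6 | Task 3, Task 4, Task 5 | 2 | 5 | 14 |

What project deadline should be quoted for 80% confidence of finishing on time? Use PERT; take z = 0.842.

31.2 weeks

te_Task 1 = (2 + 4·8 + 20)/6 = 54/6 = 9; σ²_Task 1 = ((20−2)/6)² = 9.000
te_Task 2 = (6 + 4·10 + 20)/6 = 66/6 = 11; σ²_Task 2 = ((20−6)/6)² = 5.444
te_Task 3 = (1 + 4·2 + 3)/6 = 12/6 = 2; σ²_Task 3 = ((3−1)/6)² = 0.111
te_Task 4 = (9 + 4·13 + 17)/6 = 78/6 = 13; σ²_Task 4 = ((17−9)/6)² = 1.778
te_Task 5 = (1 + 4·4 + 7)/6 = 24/6 = 4; σ²_Task 5 = ((7−1)/6)² = 1.000
te_Task 6 = (2 + 4·5 + 14)/6 = 36/6 = 6; σ²_Task 6 = ((14−2)/6)² = 4.000

Forward pass:
ES_Task 1 = 0; EF_Task 1 = 9
ES_Task 2 = 0; EF_Task 2 = 11
ES_Task 3 = max(EF_Task 1=9, EF_Task 2=11) = 11; EF_Task 3 = 11+2 = 13
ES_Task 4 = 9; EF_Task 4 = 9+13 = 22
ES_Task 5 = 9; EF_Task 5 = 9+4 = 13
ES_Task 6 = max(EF_Task 3=13, EF_Task 4=22, EF_Task 5=13) = 22; EF_Task 6 = 22+6 = 28
Expected project duration μ = 28 weeks. Critical path: Task 1 → Task 4 → Task 6.

Variance along critical path = 9.000 + 1.778 + 4.000 = 14.778; σ = 3.844 weeks.
D = μ + z·σ = 28 + 0.842·3.844 = 31.2 weeks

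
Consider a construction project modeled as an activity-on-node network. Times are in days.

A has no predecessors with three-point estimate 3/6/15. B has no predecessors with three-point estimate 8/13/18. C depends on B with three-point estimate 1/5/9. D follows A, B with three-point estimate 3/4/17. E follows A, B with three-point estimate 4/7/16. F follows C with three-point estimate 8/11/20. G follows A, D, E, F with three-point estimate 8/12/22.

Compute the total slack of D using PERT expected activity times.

te_A = (3 + 4·6 + 15)/6 = 42/6 = 7
te_B = (8 + 4·13 + 18)/6 = 78/6 = 13
te_C = (1 + 4·5 + 9)/6 = 30/6 = 5
te_D = (3 + 4·4 + 17)/6 = 36/6 = 6
te_E = (4 + 4·7 + 16)/6 = 48/6 = 8
te_F = (8 + 4·11 + 20)/6 = 72/6 = 12
te_G = (8 + 4·12 + 22)/6 = 78/6 = 13

Forward pass:
ES_A = 0; EF_A = 7
ES_B = 0; EF_B = 13
ES_C = 13; EF_C = 13+5 = 18
ES_D = max(EF_A=7, EF_B=13) = 13; EF_D = 13+6 = 19
ES_E = max(EF_A=7, EF_B=13) = 13; EF_E = 13+8 = 21
ES_F = 18; EF_F = 18+12 = 30
ES_G = max(EF_A=7, EF_D=19, EF_E=21, EF_F=30) = 30; EF_G = 30+13 = 43
Expected project duration μ = 43 days. Critical path: B → C → F → G.

Backward pass:
LF_G = 43; LS_G = 43−13 = 30
LF_F = LS_G = 30; LS_F = 30−12 = 18
LF_E = LS_G = 30; LS_E = 30−8 = 22
LF_D = LS_G = 30; LS_D = 30−6 = 24
LF_C = LS_F = 18; LS_C = 18−5 = 13
LF_B = min(LS_C=13, LS_D=24, LS_E=22) = 13; LS_B = 13−13 = 0
LF_A = min(LS_D=24, LS_E=22, LS_G=30) = 22; LS_A = 22−7 = 15
Slack_D = LS_D − ES_D = 24 − 13 = 11

11 days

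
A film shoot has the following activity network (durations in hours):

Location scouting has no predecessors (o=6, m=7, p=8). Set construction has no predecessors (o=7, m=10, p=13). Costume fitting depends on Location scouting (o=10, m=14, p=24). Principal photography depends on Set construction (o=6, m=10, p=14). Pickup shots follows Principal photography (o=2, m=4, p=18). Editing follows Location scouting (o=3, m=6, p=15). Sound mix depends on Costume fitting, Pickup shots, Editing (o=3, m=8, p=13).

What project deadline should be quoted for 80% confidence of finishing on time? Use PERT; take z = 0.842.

te_Location scouting = (6 + 4·7 + 8)/6 = 42/6 = 7; σ²_Location scouting = ((8−6)/6)² = 0.111
te_Set construction = (7 + 4·10 + 13)/6 = 60/6 = 10; σ²_Set construction = ((13−7)/6)² = 1.000
te_Costume fitting = (10 + 4·14 + 24)/6 = 90/6 = 15; σ²_Costume fitting = ((24−10)/6)² = 5.444
te_Principal photography = (6 + 4·10 + 14)/6 = 60/6 = 10; σ²_Principal photography = ((14−6)/6)² = 1.778
te_Pickup shots = (2 + 4·4 + 18)/6 = 36/6 = 6; σ²_Pickup shots = ((18−2)/6)² = 7.111
te_Editing = (3 + 4·6 + 15)/6 = 42/6 = 7; σ²_Editing = ((15−3)/6)² = 4.000
te_Sound mix = (3 + 4·8 + 13)/6 = 48/6 = 8; σ²_Sound mix = ((13−3)/6)² = 2.778

Forward pass:
ES_Location scouting = 0; EF_Location scouting = 7
ES_Set construction = 0; EF_Set construction = 10
ES_Costume fitting = 7; EF_Costume fitting = 7+15 = 22
ES_Principal photography = 10; EF_Principal photography = 10+10 = 20
ES_Pickup shots = 20; EF_Pickup shots = 20+6 = 26
ES_Editing = 7; EF_Editing = 7+7 = 14
ES_Sound mix = max(EF_Costume fitting=22, EF_Pickup shots=26, EF_Editing=14) = 26; EF_Sound mix = 26+8 = 34
Expected project duration μ = 34 hours. Critical path: Set construction → Principal photography → Pickup shots → Sound mix.

Variance along critical path = 1.000 + 1.778 + 7.111 + 2.778 = 12.667; σ = 3.559 hours.
D = μ + z·σ = 34 + 0.842·3.559 = 37.0 hours

37.0 hours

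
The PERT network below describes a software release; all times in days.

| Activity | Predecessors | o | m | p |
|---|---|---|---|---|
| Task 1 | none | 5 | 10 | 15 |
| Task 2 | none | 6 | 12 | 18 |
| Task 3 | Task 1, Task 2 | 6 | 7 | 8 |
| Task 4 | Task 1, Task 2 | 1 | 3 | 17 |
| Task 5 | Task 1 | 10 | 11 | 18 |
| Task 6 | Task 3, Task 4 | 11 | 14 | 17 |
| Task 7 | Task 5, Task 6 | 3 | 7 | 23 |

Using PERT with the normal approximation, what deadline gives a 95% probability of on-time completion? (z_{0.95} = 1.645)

te_Task 1 = (5 + 4·10 + 15)/6 = 60/6 = 10; σ²_Task 1 = ((15−5)/6)² = 2.778
te_Task 2 = (6 + 4·12 + 18)/6 = 72/6 = 12; σ²_Task 2 = ((18−6)/6)² = 4.000
te_Task 3 = (6 + 4·7 + 8)/6 = 42/6 = 7; σ²_Task 3 = ((8−6)/6)² = 0.111
te_Task 4 = (1 + 4·3 + 17)/6 = 30/6 = 5; σ²_Task 4 = ((17−1)/6)² = 7.111
te_Task 5 = (10 + 4·11 + 18)/6 = 72/6 = 12; σ²_Task 5 = ((18−10)/6)² = 1.778
te_Task 6 = (11 + 4·14 + 17)/6 = 84/6 = 14; σ²_Task 6 = ((17−11)/6)² = 1.000
te_Task 7 = (3 + 4·7 + 23)/6 = 54/6 = 9; σ²_Task 7 = ((23−3)/6)² = 11.111

Forward pass:
ES_Task 1 = 0; EF_Task 1 = 10
ES_Task 2 = 0; EF_Task 2 = 12
ES_Task 3 = max(EF_Task 1=10, EF_Task 2=12) = 12; EF_Task 3 = 12+7 = 19
ES_Task 4 = max(EF_Task 1=10, EF_Task 2=12) = 12; EF_Task 4 = 12+5 = 17
ES_Task 5 = 10; EF_Task 5 = 10+12 = 22
ES_Task 6 = max(EF_Task 3=19, EF_Task 4=17) = 19; EF_Task 6 = 19+14 = 33
ES_Task 7 = max(EF_Task 5=22, EF_Task 6=33) = 33; EF_Task 7 = 33+9 = 42
Expected project duration μ = 42 days. Critical path: Task 2 → Task 3 → Task 6 → Task 7.

Variance along critical path = 4.000 + 0.111 + 1.000 + 11.111 = 16.222; σ = 4.028 days.
D = μ + z·σ = 42 + 1.645·4.028 = 48.6 days

48.6 days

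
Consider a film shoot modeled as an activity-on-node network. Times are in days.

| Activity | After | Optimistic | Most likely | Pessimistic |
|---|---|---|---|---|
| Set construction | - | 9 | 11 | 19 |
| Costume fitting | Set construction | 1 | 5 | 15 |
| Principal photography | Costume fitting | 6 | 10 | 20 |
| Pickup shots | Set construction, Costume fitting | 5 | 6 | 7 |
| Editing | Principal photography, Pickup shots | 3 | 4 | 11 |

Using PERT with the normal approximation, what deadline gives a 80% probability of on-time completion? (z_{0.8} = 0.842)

te_Set construction = (9 + 4·11 + 19)/6 = 72/6 = 12; σ²_Set construction = ((19−9)/6)² = 2.778
te_Costume fitting = (1 + 4·5 + 15)/6 = 36/6 = 6; σ²_Costume fitting = ((15−1)/6)² = 5.444
te_Principal photography = (6 + 4·10 + 20)/6 = 66/6 = 11; σ²_Principal photography = ((20−6)/6)² = 5.444
te_Pickup shots = (5 + 4·6 + 7)/6 = 36/6 = 6; σ²_Pickup shots = ((7−5)/6)² = 0.111
te_Editing = (3 + 4·4 + 11)/6 = 30/6 = 5; σ²_Editing = ((11−3)/6)² = 1.778

Forward pass:
ES_Set construction = 0; EF_Set construction = 12
ES_Costume fitting = 12; EF_Costume fitting = 12+6 = 18
ES_Principal photography = 18; EF_Principal photography = 18+11 = 29
ES_Pickup shots = max(EF_Set construction=12, EF_Costume fitting=18) = 18; EF_Pickup shots = 18+6 = 24
ES_Editing = max(EF_Principal photography=29, EF_Pickup shots=24) = 29; EF_Editing = 29+5 = 34
Expected project duration μ = 34 days. Critical path: Set construction → Costume fitting → Principal photography → Editing.

Variance along critical path = 2.778 + 5.444 + 5.444 + 1.778 = 15.444; σ = 3.930 days.
D = μ + z·σ = 34 + 0.842·3.930 = 37.3 days

37.3 days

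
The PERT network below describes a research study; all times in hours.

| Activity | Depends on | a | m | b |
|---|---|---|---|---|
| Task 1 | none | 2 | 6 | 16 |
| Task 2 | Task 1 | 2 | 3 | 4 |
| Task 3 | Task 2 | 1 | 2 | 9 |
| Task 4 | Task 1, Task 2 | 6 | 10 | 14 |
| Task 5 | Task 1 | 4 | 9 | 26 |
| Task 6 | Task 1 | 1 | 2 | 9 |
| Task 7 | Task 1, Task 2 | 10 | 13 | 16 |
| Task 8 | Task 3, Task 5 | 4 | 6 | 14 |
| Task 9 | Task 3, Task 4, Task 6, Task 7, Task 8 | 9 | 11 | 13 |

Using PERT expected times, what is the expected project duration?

te_Task 1 = (2 + 4·6 + 16)/6 = 42/6 = 7
te_Task 2 = (2 + 4·3 + 4)/6 = 18/6 = 3
te_Task 3 = (1 + 4·2 + 9)/6 = 18/6 = 3
te_Task 4 = (6 + 4·10 + 14)/6 = 60/6 = 10
te_Task 5 = (4 + 4·9 + 26)/6 = 66/6 = 11
te_Task 6 = (1 + 4·2 + 9)/6 = 18/6 = 3
te_Task 7 = (10 + 4·13 + 16)/6 = 78/6 = 13
te_Task 8 = (4 + 4·6 + 14)/6 = 42/6 = 7
te_Task 9 = (9 + 4·11 + 13)/6 = 66/6 = 11

Forward pass:
ES_Task 1 = 0; EF_Task 1 = 7
ES_Task 2 = 7; EF_Task 2 = 7+3 = 10
ES_Task 3 = 10; EF_Task 3 = 10+3 = 13
ES_Task 4 = max(EF_Task 1=7, EF_Task 2=10) = 10; EF_Task 4 = 10+10 = 20
ES_Task 5 = 7; EF_Task 5 = 7+11 = 18
ES_Task 6 = 7; EF_Task 6 = 7+3 = 10
ES_Task 7 = max(EF_Task 1=7, EF_Task 2=10) = 10; EF_Task 7 = 10+13 = 23
ES_Task 8 = max(EF_Task 3=13, EF_Task 5=18) = 18; EF_Task 8 = 18+7 = 25
ES_Task 9 = max(EF_Task 3=13, EF_Task 4=20, EF_Task 6=10, EF_Task 7=23, EF_Task 8=25) = 25; EF_Task 9 = 25+11 = 36
Expected project duration μ = 36 hours. Critical path: Task 1 → Task 5 → Task 8 → Task 9.

36 hours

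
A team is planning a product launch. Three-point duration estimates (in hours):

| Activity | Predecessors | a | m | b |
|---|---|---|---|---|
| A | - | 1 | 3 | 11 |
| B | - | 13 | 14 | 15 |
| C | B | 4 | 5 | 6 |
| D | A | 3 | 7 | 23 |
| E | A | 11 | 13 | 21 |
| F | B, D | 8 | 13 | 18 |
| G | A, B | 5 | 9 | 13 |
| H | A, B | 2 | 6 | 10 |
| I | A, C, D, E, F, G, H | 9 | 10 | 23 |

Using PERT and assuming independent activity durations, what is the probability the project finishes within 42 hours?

te_A = (1 + 4·3 + 11)/6 = 24/6 = 4; σ²_A = ((11−1)/6)² = 2.778
te_B = (13 + 4·14 + 15)/6 = 84/6 = 14; σ²_B = ((15−13)/6)² = 0.111
te_C = (4 + 4·5 + 6)/6 = 30/6 = 5; σ²_C = ((6−4)/6)² = 0.111
te_D = (3 + 4·7 + 23)/6 = 54/6 = 9; σ²_D = ((23−3)/6)² = 11.111
te_E = (11 + 4·13 + 21)/6 = 84/6 = 14; σ²_E = ((21−11)/6)² = 2.778
te_F = (8 + 4·13 + 18)/6 = 78/6 = 13; σ²_F = ((18−8)/6)² = 2.778
te_G = (5 + 4·9 + 13)/6 = 54/6 = 9; σ²_G = ((13−5)/6)² = 1.778
te_H = (2 + 4·6 + 10)/6 = 36/6 = 6; σ²_H = ((10−2)/6)² = 1.778
te_I = (9 + 4·10 + 23)/6 = 72/6 = 12; σ²_I = ((23−9)/6)² = 5.444

Forward pass:
ES_A = 0; EF_A = 4
ES_B = 0; EF_B = 14
ES_C = 14; EF_C = 14+5 = 19
ES_D = 4; EF_D = 4+9 = 13
ES_E = 4; EF_E = 4+14 = 18
ES_F = max(EF_B=14, EF_D=13) = 14; EF_F = 14+13 = 27
ES_G = max(EF_A=4, EF_B=14) = 14; EF_G = 14+9 = 23
ES_H = max(EF_A=4, EF_B=14) = 14; EF_H = 14+6 = 20
ES_I = max(EF_A=4, EF_C=19, EF_D=13, EF_E=18, EF_F=27, EF_G=23, EF_H=20) = 27; EF_I = 27+12 = 39
Expected project duration μ = 39 hours. Critical path: B → F → I.

Variance along critical path = 0.111 + 2.778 + 5.444 = 8.333; σ = √8.333 = 2.887 hours.
Z = (42 − 39) / 2.887 = 1.039
P(T ≤ 42) = Φ(1.039) ≈ 0.851

0.851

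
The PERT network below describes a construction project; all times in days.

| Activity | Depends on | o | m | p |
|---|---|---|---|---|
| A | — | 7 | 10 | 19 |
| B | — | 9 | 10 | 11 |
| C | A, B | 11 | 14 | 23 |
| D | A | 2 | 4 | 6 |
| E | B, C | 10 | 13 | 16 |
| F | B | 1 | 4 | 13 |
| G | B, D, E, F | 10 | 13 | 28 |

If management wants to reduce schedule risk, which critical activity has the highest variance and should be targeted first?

G

te_A = (7 + 4·10 + 19)/6 = 66/6 = 11; σ²_A = ((19−7)/6)² = 4.000
te_B = (9 + 4·10 + 11)/6 = 60/6 = 10; σ²_B = ((11−9)/6)² = 0.111
te_C = (11 + 4·14 + 23)/6 = 90/6 = 15; σ²_C = ((23−11)/6)² = 4.000
te_D = (2 + 4·4 + 6)/6 = 24/6 = 4; σ²_D = ((6−2)/6)² = 0.444
te_E = (10 + 4·13 + 16)/6 = 78/6 = 13; σ²_E = ((16−10)/6)² = 1.000
te_F = (1 + 4·4 + 13)/6 = 30/6 = 5; σ²_F = ((13−1)/6)² = 4.000
te_G = (10 + 4·13 + 28)/6 = 90/6 = 15; σ²_G = ((28−10)/6)² = 9.000

Forward pass:
ES_A = 0; EF_A = 11
ES_B = 0; EF_B = 10
ES_C = max(EF_A=11, EF_B=10) = 11; EF_C = 11+15 = 26
ES_D = 11; EF_D = 11+4 = 15
ES_E = max(EF_B=10, EF_C=26) = 26; EF_E = 26+13 = 39
ES_F = 10; EF_F = 10+5 = 15
ES_G = max(EF_B=10, EF_D=15, EF_E=39, EF_F=15) = 39; EF_G = 39+15 = 54
Expected project duration μ = 54 days. Critical path: A → C → E → G.

Variances on critical path: σ²_A=4.000, σ²_C=4.000, σ²_E=1.000, σ²_G=9.000.
Largest is σ²_G = 9.000.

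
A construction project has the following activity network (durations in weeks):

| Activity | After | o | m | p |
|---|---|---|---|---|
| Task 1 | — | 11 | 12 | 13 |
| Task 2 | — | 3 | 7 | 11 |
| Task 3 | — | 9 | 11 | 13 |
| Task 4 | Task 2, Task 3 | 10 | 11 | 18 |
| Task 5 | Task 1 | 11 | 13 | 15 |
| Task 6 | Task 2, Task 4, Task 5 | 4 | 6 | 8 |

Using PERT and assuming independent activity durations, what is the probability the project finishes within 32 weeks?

0.841

te_Task 1 = (11 + 4·12 + 13)/6 = 72/6 = 12; σ²_Task 1 = ((13−11)/6)² = 0.111
te_Task 2 = (3 + 4·7 + 11)/6 = 42/6 = 7; σ²_Task 2 = ((11−3)/6)² = 1.778
te_Task 3 = (9 + 4·11 + 13)/6 = 66/6 = 11; σ²_Task 3 = ((13−9)/6)² = 0.444
te_Task 4 = (10 + 4·11 + 18)/6 = 72/6 = 12; σ²_Task 4 = ((18−10)/6)² = 1.778
te_Task 5 = (11 + 4·13 + 15)/6 = 78/6 = 13; σ²_Task 5 = ((15−11)/6)² = 0.444
te_Task 6 = (4 + 4·6 + 8)/6 = 36/6 = 6; σ²_Task 6 = ((8−4)/6)² = 0.444

Forward pass:
ES_Task 1 = 0; EF_Task 1 = 12
ES_Task 2 = 0; EF_Task 2 = 7
ES_Task 3 = 0; EF_Task 3 = 11
ES_Task 4 = max(EF_Task 2=7, EF_Task 3=11) = 11; EF_Task 4 = 11+12 = 23
ES_Task 5 = 12; EF_Task 5 = 12+13 = 25
ES_Task 6 = max(EF_Task 2=7, EF_Task 4=23, EF_Task 5=25) = 25; EF_Task 6 = 25+6 = 31
Expected project duration μ = 31 weeks. Critical path: Task 1 → Task 5 → Task 6.

Variance along critical path = 0.111 + 0.444 + 0.444 = 1.000; σ = √1.000 = 1.000 weeks.
Z = (32 − 31) / 1.000 = 1.000
P(T ≤ 32) = Φ(1.000) ≈ 0.841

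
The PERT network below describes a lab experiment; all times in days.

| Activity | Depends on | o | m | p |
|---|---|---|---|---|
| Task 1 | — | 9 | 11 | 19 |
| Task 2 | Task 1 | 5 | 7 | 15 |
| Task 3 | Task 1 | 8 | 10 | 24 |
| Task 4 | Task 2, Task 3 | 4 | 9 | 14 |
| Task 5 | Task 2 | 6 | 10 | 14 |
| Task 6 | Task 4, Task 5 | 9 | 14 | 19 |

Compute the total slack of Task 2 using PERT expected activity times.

te_Task 1 = (9 + 4·11 + 19)/6 = 72/6 = 12
te_Task 2 = (5 + 4·7 + 15)/6 = 48/6 = 8
te_Task 3 = (8 + 4·10 + 24)/6 = 72/6 = 12
te_Task 4 = (4 + 4·9 + 14)/6 = 54/6 = 9
te_Task 5 = (6 + 4·10 + 14)/6 = 60/6 = 10
te_Task 6 = (9 + 4·14 + 19)/6 = 84/6 = 14

Forward pass:
ES_Task 1 = 0; EF_Task 1 = 12
ES_Task 2 = 12; EF_Task 2 = 12+8 = 20
ES_Task 3 = 12; EF_Task 3 = 12+12 = 24
ES_Task 4 = max(EF_Task 2=20, EF_Task 3=24) = 24; EF_Task 4 = 24+9 = 33
ES_Task 5 = 20; EF_Task 5 = 20+10 = 30
ES_Task 6 = max(EF_Task 4=33, EF_Task 5=30) = 33; EF_Task 6 = 33+14 = 47
Expected project duration μ = 47 days. Critical path: Task 1 → Task 3 → Task 4 → Task 6.

Backward pass:
LF_Task 6 = 47; LS_Task 6 = 47−14 = 33
LF_Task 5 = LS_Task 6 = 33; LS_Task 5 = 33−10 = 23
LF_Task 4 = LS_Task 6 = 33; LS_Task 4 = 33−9 = 24
LF_Task 3 = LS_Task 4 = 24; LS_Task 3 = 24−12 = 12
LF_Task 2 = min(LS_Task 4=24, LS_Task 5=23) = 23; LS_Task 2 = 23−8 = 15
LF_Task 1 = min(LS_Task 2=15, LS_Task 3=12) = 12; LS_Task 1 = 12−12 = 0
Slack_Task 2 = LS_Task 2 − ES_Task 2 = 15 − 12 = 3

3 days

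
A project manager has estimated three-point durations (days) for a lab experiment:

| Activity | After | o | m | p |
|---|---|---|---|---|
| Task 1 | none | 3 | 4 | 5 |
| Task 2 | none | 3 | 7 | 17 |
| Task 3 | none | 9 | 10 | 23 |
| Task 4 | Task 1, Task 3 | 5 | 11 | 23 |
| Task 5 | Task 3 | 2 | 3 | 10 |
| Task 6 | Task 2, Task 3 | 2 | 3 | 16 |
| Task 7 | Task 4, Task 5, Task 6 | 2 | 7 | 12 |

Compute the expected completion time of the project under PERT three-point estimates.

31 days

te_Task 1 = (3 + 4·4 + 5)/6 = 24/6 = 4
te_Task 2 = (3 + 4·7 + 17)/6 = 48/6 = 8
te_Task 3 = (9 + 4·10 + 23)/6 = 72/6 = 12
te_Task 4 = (5 + 4·11 + 23)/6 = 72/6 = 12
te_Task 5 = (2 + 4·3 + 10)/6 = 24/6 = 4
te_Task 6 = (2 + 4·3 + 16)/6 = 30/6 = 5
te_Task 7 = (2 + 4·7 + 12)/6 = 42/6 = 7

Forward pass:
ES_Task 1 = 0; EF_Task 1 = 4
ES_Task 2 = 0; EF_Task 2 = 8
ES_Task 3 = 0; EF_Task 3 = 12
ES_Task 4 = max(EF_Task 1=4, EF_Task 3=12) = 12; EF_Task 4 = 12+12 = 24
ES_Task 5 = 12; EF_Task 5 = 12+4 = 16
ES_Task 6 = max(EF_Task 2=8, EF_Task 3=12) = 12; EF_Task 6 = 12+5 = 17
ES_Task 7 = max(EF_Task 4=24, EF_Task 5=16, EF_Task 6=17) = 24; EF_Task 7 = 24+7 = 31
Expected project duration μ = 31 days. Critical path: Task 3 → Task 4 → Task 7.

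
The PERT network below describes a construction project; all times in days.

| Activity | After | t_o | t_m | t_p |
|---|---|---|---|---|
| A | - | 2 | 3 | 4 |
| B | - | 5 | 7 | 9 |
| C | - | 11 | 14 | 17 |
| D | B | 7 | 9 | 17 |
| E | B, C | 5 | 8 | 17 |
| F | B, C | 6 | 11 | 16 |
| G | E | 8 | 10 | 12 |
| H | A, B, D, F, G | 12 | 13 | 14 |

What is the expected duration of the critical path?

46 days

te_A = (2 + 4·3 + 4)/6 = 18/6 = 3
te_B = (5 + 4·7 + 9)/6 = 42/6 = 7
te_C = (11 + 4·14 + 17)/6 = 84/6 = 14
te_D = (7 + 4·9 + 17)/6 = 60/6 = 10
te_E = (5 + 4·8 + 17)/6 = 54/6 = 9
te_F = (6 + 4·11 + 16)/6 = 66/6 = 11
te_G = (8 + 4·10 + 12)/6 = 60/6 = 10
te_H = (12 + 4·13 + 14)/6 = 78/6 = 13

Forward pass:
ES_A = 0; EF_A = 3
ES_B = 0; EF_B = 7
ES_C = 0; EF_C = 14
ES_D = 7; EF_D = 7+10 = 17
ES_E = max(EF_B=7, EF_C=14) = 14; EF_E = 14+9 = 23
ES_F = max(EF_B=7, EF_C=14) = 14; EF_F = 14+11 = 25
ES_G = 23; EF_G = 23+10 = 33
ES_H = max(EF_A=3, EF_B=7, EF_D=17, EF_F=25, EF_G=33) = 33; EF_H = 33+13 = 46
Expected project duration μ = 46 days. Critical path: C → E → G → H.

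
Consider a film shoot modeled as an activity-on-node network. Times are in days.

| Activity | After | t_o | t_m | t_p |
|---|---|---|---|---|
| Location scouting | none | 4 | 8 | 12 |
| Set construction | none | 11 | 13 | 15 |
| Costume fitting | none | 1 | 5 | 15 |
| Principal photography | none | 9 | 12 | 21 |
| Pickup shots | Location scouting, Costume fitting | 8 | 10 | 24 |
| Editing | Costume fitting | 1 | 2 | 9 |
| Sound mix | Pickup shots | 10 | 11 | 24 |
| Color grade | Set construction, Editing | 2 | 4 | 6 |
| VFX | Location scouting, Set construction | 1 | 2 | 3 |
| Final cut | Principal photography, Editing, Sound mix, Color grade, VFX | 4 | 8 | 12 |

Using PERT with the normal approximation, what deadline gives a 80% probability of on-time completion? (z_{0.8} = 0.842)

te_Location scouting = (4 + 4·8 + 12)/6 = 48/6 = 8; σ²_Location scouting = ((12−4)/6)² = 1.778
te_Set construction = (11 + 4·13 + 15)/6 = 78/6 = 13; σ²_Set construction = ((15−11)/6)² = 0.444
te_Costume fitting = (1 + 4·5 + 15)/6 = 36/6 = 6; σ²_Costume fitting = ((15−1)/6)² = 5.444
te_Principal photography = (9 + 4·12 + 21)/6 = 78/6 = 13; σ²_Principal photography = ((21−9)/6)² = 4.000
te_Pickup shots = (8 + 4·10 + 24)/6 = 72/6 = 12; σ²_Pickup shots = ((24−8)/6)² = 7.111
te_Editing = (1 + 4·2 + 9)/6 = 18/6 = 3; σ²_Editing = ((9−1)/6)² = 1.778
te_Sound mix = (10 + 4·11 + 24)/6 = 78/6 = 13; σ²_Sound mix = ((24−10)/6)² = 5.444
te_Color grade = (2 + 4·4 + 6)/6 = 24/6 = 4; σ²_Color grade = ((6−2)/6)² = 0.444
te_VFX = (1 + 4·2 + 3)/6 = 12/6 = 2; σ²_VFX = ((3−1)/6)² = 0.111
te_Final cut = (4 + 4·8 + 12)/6 = 48/6 = 8; σ²_Final cut = ((12−4)/6)² = 1.778

Forward pass:
ES_Location scouting = 0; EF_Location scouting = 8
ES_Set construction = 0; EF_Set construction = 13
ES_Costume fitting = 0; EF_Costume fitting = 6
ES_Principal photography = 0; EF_Principal photography = 13
ES_Pickup shots = max(EF_Location scouting=8, EF_Costume fitting=6) = 8; EF_Pickup shots = 8+12 = 20
ES_Editing = 6; EF_Editing = 6+3 = 9
ES_Sound mix = 20; EF_Sound mix = 20+13 = 33
ES_Color grade = max(EF_Set construction=13, EF_Editing=9) = 13; EF_Color grade = 13+4 = 17
ES_VFX = max(EF_Location scouting=8, EF_Set construction=13) = 13; EF_VFX = 13+2 = 15
ES_Final cut = max(EF_Principal photography=13, EF_Editing=9, EF_Sound mix=33, EF_Color grade=17, EF_VFX=15) = 33; EF_Final cut = 33+8 = 41
Expected project duration μ = 41 days. Critical path: Location scouting → Pickup shots → Sound mix → Final cut.

Variance along critical path = 1.778 + 7.111 + 5.444 + 1.778 = 16.111; σ = 4.014 days.
D = μ + z·σ = 41 + 0.842·4.014 = 44.4 days

44.4 days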